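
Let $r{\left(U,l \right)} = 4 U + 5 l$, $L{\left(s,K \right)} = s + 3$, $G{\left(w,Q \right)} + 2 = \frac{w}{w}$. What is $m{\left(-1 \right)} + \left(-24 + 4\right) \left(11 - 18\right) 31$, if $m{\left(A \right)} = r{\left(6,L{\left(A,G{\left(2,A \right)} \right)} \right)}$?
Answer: $4374$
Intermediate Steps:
$G{\left(w,Q \right)} = -1$ ($G{\left(w,Q \right)} = -2 + \frac{w}{w} = -2 + 1 = -1$)
$L{\left(s,K \right)} = 3 + s$
$m{\left(A \right)} = 39 + 5 A$ ($m{\left(A \right)} = 4 \cdot 6 + 5 \left(3 + A\right) = 24 + \left(15 + 5 A\right) = 39 + 5 A$)
$m{\left(-1 \right)} + \left(-24 + 4\right) \left(11 - 18\right) 31 = \left(39 + 5 \left(-1\right)\right) + \left(-24 + 4\right) \left(11 - 18\right) 31 = \left(39 - 5\right) + \left(-20\right) \left(-7\right) 31 = 34 + 140 \cdot 31 = 34 + 4340 = 4374$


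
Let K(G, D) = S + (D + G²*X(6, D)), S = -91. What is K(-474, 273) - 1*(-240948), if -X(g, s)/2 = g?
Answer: -2454982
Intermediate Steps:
X(g, s) = -2*g
K(G, D) = -91 + D - 12*G² (K(G, D) = -91 + (D + G²*(-2*6)) = -91 + (D + G²*(-12)) = -91 + (D - 12*G²) = -91 + D - 12*G²)
K(-474, 273) - 1*(-240948) = (-91 + 273 - 12*(-474)²) - 1*(-240948) = (-91 + 273 - 12*224676) + 240948 = (-91 + 273 - 2696112) + 240948 = -2695930 + 240948 = -2454982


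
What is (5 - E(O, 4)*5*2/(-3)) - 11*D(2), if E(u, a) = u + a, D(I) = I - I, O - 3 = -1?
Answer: 25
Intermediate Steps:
O = 2 (O = 3 - 1 = 2)
D(I) = 0
E(u, a) = a + u
(5 - E(O, 4)*5*2/(-3)) - 11*D(2) = (5 - (4 + 2)*5*2/(-3)) - 11*0 = (5 - 6*5*2*(-1/3)) + 0 = (5 - 30*(-2)/3) + 0 = (5 - 1*(-20)) + 0 = (5 + 20) + 0 = 25 + 0 = 25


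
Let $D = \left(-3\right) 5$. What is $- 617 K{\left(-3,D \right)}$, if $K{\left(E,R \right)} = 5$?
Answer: $-3085$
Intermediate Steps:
$D = -15$
$- 617 K{\left(-3,D \right)} = \left(-617\right) 5 = -3085$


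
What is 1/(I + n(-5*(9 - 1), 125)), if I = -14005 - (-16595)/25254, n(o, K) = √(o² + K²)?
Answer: -357258918258/5002736967176701 - 637764516*√689/25013684835883505 ≈ -7.2082e-5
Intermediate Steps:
n(o, K) = √(K² + o²)
I = -353665675/25254 (I = -14005 - (-16595)/25254 = -14005 - 1*(-16595/25254) = -14005 + 16595/25254 = -353665675/25254 ≈ -14004.)
1/(I + n(-5*(9 - 1), 125)) = 1/(-353665675/25254 + √(125² + (-5*(9 - 1))²)) = 1/(-353665675/25254 + √(15625 + (-5*8)²)) = 1/(-353665675/25254 + √(15625 + (-40)²)) = 1/(-353665675/25254 + √(15625 + 1600)) = 1/(-353665675/25254 + √17225) = 1/(-353665675/25254 + 5*√689)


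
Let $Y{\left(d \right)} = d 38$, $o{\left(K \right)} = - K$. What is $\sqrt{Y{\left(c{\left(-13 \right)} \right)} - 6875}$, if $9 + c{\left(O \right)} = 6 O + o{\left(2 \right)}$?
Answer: $i \sqrt{10257} \approx 101.28 i$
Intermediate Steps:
$c{\left(O \right)} = -11 + 6 O$ ($c{\left(O \right)} = -9 + \left(6 O - 2\right) = -9 + \left(-2 + 6 O\right) = -11 + 6 O$)
$Y{\left(d \right)} = 38 d$
$\sqrt{Y{\left(c{\left(-13 \right)} \right)} - 6875} = \sqrt{38 \left(-11 + 6 \left(-13\right)\right) - 6875} = \sqrt{38 \left(-11 - 78\right) - 6875} = \sqrt{38 \left(-89\right) - 6875} = \sqrt{-3382 - 6875} = \sqrt{-10257} = i \sqrt{10257}$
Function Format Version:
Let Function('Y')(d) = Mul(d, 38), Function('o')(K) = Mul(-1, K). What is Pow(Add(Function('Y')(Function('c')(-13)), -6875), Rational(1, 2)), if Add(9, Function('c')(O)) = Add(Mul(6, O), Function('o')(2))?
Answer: Mul(I, Pow(10257, Rational(1, 2))) ≈ Mul(101.28, I)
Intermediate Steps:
Function('c')(O) = Add(-11, Mul(6, O)) (Function('c')(O) = Add(-9, Add(Mul(6, O), Mul(-1, 2))) = Add(-9, Add(Mul(6, O), -2)) = Add(-9, Add(-2, Mul(6, O))) = Add(-11, Mul(6, O)))
Function('Y')(d) = Mul(38, d)
Pow(Add(Function('Y')(Function('c')(-13)), -6875), Rational(1, 2)) = Pow(Add(Mul(38, Add(-11, Mul(6, -13))), -6875), Rational(1, 2)) = Pow(Add(Mul(38, Add(-11, -78)), -6875), Rational(1, 2)) = Pow(Add(Mul(38, -89), -6875), Rational(1, 2)) = Pow(Add(-3382, -6875), Rational(1, 2)) = Pow(-10257, Rational(1, 2)) = Mul(I, Pow(10257, Rational(1, 2)))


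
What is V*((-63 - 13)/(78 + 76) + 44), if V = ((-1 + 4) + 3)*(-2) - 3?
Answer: -50250/77 ≈ -652.60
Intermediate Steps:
V = -15 (V = (3 + 3)*(-2) - 3 = 6*(-2) - 3 = -12 - 3 = -15)
V*((-63 - 13)/(78 + 76) + 44) = -15*((-63 - 13)/(78 + 76) + 44) = -15*(-76/154 + 44) = -15*(-76*1/154 + 44) = -15*(-38/77 + 44) = -15*3350/77 = -50250/77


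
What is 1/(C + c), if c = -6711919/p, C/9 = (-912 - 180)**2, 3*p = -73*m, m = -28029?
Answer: 682039/7319755874945 ≈ 9.3178e-8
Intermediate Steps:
p = 682039 (p = (-73*(-28029))/3 = (1/3)*2046117 = 682039)
C = 10732176 (C = 9*(-912 - 180)**2 = 9*(-1092)**2 = 9*1192464 = 10732176)
c = -6711919/682039 ≈ -9.8410
1/(C + c) = 1/(10732176 - 6711919/682039) = 1/(7319755874945/682039) = 682039/7319755874945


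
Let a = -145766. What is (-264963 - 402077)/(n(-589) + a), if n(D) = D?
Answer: 12128/2661 ≈ 4.5577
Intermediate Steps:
(-264963 - 402077)/(n(-589) + a) = (-264963 - 402077)/(-589 - 145766) = -667040/(-146355) = -667040*(-1/146355) = 12128/2661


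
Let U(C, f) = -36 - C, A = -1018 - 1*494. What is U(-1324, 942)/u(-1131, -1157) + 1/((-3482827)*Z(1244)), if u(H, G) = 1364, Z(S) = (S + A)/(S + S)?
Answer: 75138721800/79572148469 ≈ 0.94428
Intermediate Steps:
A = -1512 (A = -1018 - 494 = -1512)
Z(S) = (-1512 + S)/(2*S) (Z(S) = (S - 1512)/(S + S) = (-1512 + S)/((2*S)) = (-1512 + S)*(1/(2*S)) = (-1512 + S)/(2*S))
U(-1324, 942)/u(-1131, -1157) + 1/((-3482827)*Z(1244)) = (-36 - 1*(-1324))/1364 + 1/((-3482827)*(((½)*(-1512 + 1244)/1244))) = (-36 + 1324)*(1/1364) - 1/(3482827*((½)*(1/1244)*(-268))) = 1288*(1/1364) - 1/(3482827*(-67/622)) = 322/341 - 1/3482827*(-622/67) = 322/341 + 622/233349409 = 75138721800/79572148469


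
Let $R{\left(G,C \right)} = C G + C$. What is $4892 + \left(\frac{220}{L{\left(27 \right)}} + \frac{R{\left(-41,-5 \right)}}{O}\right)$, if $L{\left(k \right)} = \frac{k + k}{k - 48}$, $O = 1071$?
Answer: $\frac{5147902}{1071} \approx 4806.6$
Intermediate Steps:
$R{\left(G,C \right)} = C + C G$
$L{\left(k \right)} = \frac{2 k}{-48 + k}$
$4892 + \left(\frac{220}{L{\left(27 \right)}} + \frac{R{\left(-41,-5 \right)}}{O}\right) = 4892 + \left(\frac{220}{2 \cdot 27 \frac{1}{-48 + 27}} + \frac{\left(-5\right) \left(1 - 41\right)}{1071}\right) = 4892 + \left(\frac{220}{2 \cdot 27 \frac{1}{-21}} + \left(-5\right) \left(-40\right) \frac{1}{1071}\right) = 4892 + \left(\frac{220}{2 \cdot 27 \left(- \frac{1}{21}\right)} + 200 \cdot \frac{1}{1071}\right) = 4892 + \left(\frac{220}{- \frac{18}{7}} + \frac{200}{1071}\right) = 4892 + \left(220 \left(- \frac{7}{18}\right) + \frac{200}{1071}\right) = 4892 + \left(- \frac{770}{9} + \frac{200}{1071}\right) = 4892 - \frac{91430}{1071} = \frac{5147902}{1071}$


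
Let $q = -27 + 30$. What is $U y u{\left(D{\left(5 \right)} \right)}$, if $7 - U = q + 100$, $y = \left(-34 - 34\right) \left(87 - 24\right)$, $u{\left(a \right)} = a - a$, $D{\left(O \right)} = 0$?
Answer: $0$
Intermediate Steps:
$q = 3$
$u{\left(a \right)} = 0$
$y = -4284$ ($y = \left(-68\right) 63 = -4284$)
$U = -96$ ($U = 7 - \left(3 + 100\right) = 7 - 103 = -96$)
$U y u{\left(D{\left(5 \right)} \right)} = \left(-96\right) \left(-4284\right) 0 = 411264 \cdot 0 = 0$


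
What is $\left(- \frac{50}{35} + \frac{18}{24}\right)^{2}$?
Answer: $\frac{361}{784} \approx 0.46046$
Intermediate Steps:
$\left(- \frac{50}{35} + \frac{18}{24}\right)^{2} = \left(\left(-50\right) \frac{1}{35} + 18 \cdot \frac{1}{24}\right)^{2} = \left(- \frac{10}{7} + \frac{3}{4}\right)^{2} = \left(- \frac{19}{28}\right)^{2} = \frac{361}{784}$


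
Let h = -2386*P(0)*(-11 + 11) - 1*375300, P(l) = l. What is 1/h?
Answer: -1/375300 ≈ -2.6645e-6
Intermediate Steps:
h = -375300 (h = -0*(-11 + 11) - 1*375300 = -0*0 - 375300 = -2386*0 - 375300 = 0 - 375300 = -375300)
1/h = 1/(-375300) = -1/375300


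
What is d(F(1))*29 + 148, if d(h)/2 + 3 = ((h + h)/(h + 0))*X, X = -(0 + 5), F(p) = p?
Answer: -606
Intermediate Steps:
X = -5 (X = -1*5 = -5)
d(h) = -26 (d(h) = -6 + 2*(((h + h)/(h + 0))*(-5)) = -6 + 2*(((2*h)/h)*(-5)) = -6 + 2*(2*(-5)) = -6 + 2*(-10) = -6 - 20 = -26)
d(F(1))*29 + 148 = -26*29 + 148 = -754 + 148 = -606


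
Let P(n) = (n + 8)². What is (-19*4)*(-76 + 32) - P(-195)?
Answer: -31625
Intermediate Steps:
P(n) = (8 + n)²
(-19*4)*(-76 + 32) - P(-195) = (-19*4)*(-76 + 32) - (8 - 195)² = -76*(-44) - 1*(-187)² = 3344 - 1*34969 = 3344 - 34969 = -31625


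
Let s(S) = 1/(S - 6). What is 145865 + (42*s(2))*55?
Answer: 290575/2 ≈ 1.4529e+5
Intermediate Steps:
s(S) = 1/(-6 + S)
145865 + (42*s(2))*55 = 145865 + (42/(-6 + 2))*55 = 145865 + (42/(-4))*55 = 145865 + (42*(-¼))*55 = 145865 - 21/2*55 = 145865 - 1155/2 = 290575/2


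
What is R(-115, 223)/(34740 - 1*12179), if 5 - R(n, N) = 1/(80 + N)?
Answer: 1514/6835983 ≈ 0.00022148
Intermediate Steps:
R(n, N) = 5 - 1/(80 + N)
R(-115, 223)/(34740 - 1*12179) = ((399 + 5*223)/(80 + 223))/(34740 - 1*12179) = ((399 + 1115)/303)/(34740 - 12179) = ((1/303)*1514)/22561 = (1514/303)*(1/22561) = 1514/6835983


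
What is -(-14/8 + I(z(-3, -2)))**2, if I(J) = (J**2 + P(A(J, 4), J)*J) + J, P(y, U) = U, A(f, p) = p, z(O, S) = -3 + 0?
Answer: -2809/16 ≈ -175.56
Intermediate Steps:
z(O, S) = -3
I(J) = J + 2*J**2 (I(J) = (J**2 + J*J) + J = (J**2 + J**2) + J = 2*J**2 + J = J + 2*J**2)
-(-14/8 + I(z(-3, -2)))**2 = -(-14/8 - 3*(1 + 2*(-3)))**2 = -(-14*1/8 - 3*(1 - 6))**2 = -(-7/4 - 3*(-5))**2 = -(-7/4 + 15)**2 = -(53/4)**2 = -1*2809/16 = -2809/16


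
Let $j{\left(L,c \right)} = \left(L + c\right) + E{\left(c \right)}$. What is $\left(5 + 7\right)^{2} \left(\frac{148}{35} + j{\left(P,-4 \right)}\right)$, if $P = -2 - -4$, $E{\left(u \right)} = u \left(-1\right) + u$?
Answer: $\frac{11232}{35} \approx 320.91$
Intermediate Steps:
$E{\left(u \right)} = 0$ ($E{\left(u \right)} = - u + u = 0$)
$P = 2$ ($P = -2 + 4 = 2$)
$j{\left(L,c \right)} = L + c$ ($j{\left(L,c \right)} = \left(L + c\right) + 0 = L + c$)
$\left(5 + 7\right)^{2} \left(\frac{148}{35} + j{\left(P,-4 \right)}\right) = \left(5 + 7\right)^{2} \left(\frac{148}{35} + \left(2 - 4\right)\right) = 12^{2} \left(148 \cdot \frac{1}{35} - 2\right) = 144 \left(\frac{148}{35} - 2\right) = 144 \cdot \frac{78}{35} = \frac{11232}{35}$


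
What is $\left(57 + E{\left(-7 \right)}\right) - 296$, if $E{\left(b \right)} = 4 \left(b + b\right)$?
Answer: $-295$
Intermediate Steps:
$E{\left(b \right)} = 8 b$ ($E{\left(b \right)} = 4 \cdot 2 b = 8 b$)
$\left(57 + E{\left(-7 \right)}\right) - 296 = \left(57 + 8 \left(-7\right)\right) - 296 = \left(57 - 56\right) - 296 = 1 - 296 = -295$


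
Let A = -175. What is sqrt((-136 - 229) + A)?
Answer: 6*I*sqrt(15) ≈ 23.238*I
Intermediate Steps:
sqrt((-136 - 229) + A) = sqrt((-136 - 229) - 175) = sqrt(-365 - 175) = sqrt(-540) = 6*I*sqrt(15)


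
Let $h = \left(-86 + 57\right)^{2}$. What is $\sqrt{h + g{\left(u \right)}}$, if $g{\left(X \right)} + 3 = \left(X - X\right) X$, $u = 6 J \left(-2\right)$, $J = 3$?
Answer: $\sqrt{838} \approx 28.948$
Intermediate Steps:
$h = 841$ ($h = \left(-29\right)^{2} = 841$)
$u = -36$ ($u = 6 \cdot 3 \left(-2\right) = 18 \left(-2\right) = -36$)
$g{\left(X \right)} = -3$ ($g{\left(X \right)} = -3 + \left(X - X\right) X = -3 + 0 X = -3 + 0 = -3$)
$\sqrt{h + g{\left(u \right)}} = \sqrt{841 - 3} = \sqrt{838}$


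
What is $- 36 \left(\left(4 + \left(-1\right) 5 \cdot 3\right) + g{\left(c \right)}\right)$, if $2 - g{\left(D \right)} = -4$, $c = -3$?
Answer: $180$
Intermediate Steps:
$g{\left(D \right)} = 6$ ($g{\left(D \right)} = 2 - -4 = 2 + 4 = 6$)
$- 36 \left(\left(4 + \left(-1\right) 5 \cdot 3\right) + g{\left(c \right)}\right) = - 36 \left(\left(4 + \left(-1\right) 5 \cdot 3\right) + 6\right) = - 36 \left(\left(4 - 15\right) + 6\right) = - 36 \left(-11 + 6\right) = \left(-36\right) \left(-5\right) = 180$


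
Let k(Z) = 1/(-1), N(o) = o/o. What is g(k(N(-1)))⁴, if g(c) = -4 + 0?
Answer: 256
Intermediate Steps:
N(o) = 1
k(Z) = -1
g(c) = -4
g(k(N(-1)))⁴ = (-4)⁴ = 256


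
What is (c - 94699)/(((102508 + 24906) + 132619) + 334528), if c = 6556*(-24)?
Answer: -22913/54051 ≈ -0.42391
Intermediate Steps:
c = -157344
(c - 94699)/(((102508 + 24906) + 132619) + 334528) = (-157344 - 94699)/(((102508 + 24906) + 132619) + 334528) = -252043/((127414 + 132619) + 334528) = -252043/(260033 + 334528) = -252043/594561 = -252043*1/594561 = -22913/54051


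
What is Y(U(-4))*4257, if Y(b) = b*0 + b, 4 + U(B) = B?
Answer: -34056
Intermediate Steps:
U(B) = -4 + B
Y(b) = b (Y(b) = 0 + b = b)
Y(U(-4))*4257 = (-4 - 4)*4257 = -8*4257 = -34056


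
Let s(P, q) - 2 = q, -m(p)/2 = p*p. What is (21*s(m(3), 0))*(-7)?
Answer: -294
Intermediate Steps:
m(p) = -2*p² (m(p) = -2*p*p = -2*p²)
s(P, q) = 2 + q
(21*s(m(3), 0))*(-7) = (21*(2 + 0))*(-7) = (21*2)*(-7) = 42*(-7) = -294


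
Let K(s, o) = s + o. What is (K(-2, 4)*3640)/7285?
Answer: 1456/1457 ≈ 0.99931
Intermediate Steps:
K(s, o) = o + s
(K(-2, 4)*3640)/7285 = ((4 - 2)*3640)/7285 = (2*3640)*(1/7285) = 7280*(1/7285) = 1456/1457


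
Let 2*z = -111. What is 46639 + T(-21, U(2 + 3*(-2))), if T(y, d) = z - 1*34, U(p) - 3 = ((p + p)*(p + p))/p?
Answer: 93099/2 ≈ 46550.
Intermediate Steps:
z = -111/2 (z = (½)*(-111) = -111/2 ≈ -55.500)
U(p) = 3 + 4*p (U(p) = 3 + ((p + p)*(p + p))/p = 3 + ((2*p)*(2*p))/p = 3 + (4*p²)/p = 3 + 4*p)
T(y, d) = -179/2 (T(y, d) = -111/2 - 1*34 = -111/2 - 34 = -179/2)
46639 + T(-21, U(2 + 3*(-2))) = 46639 - 179/2 = 93099/2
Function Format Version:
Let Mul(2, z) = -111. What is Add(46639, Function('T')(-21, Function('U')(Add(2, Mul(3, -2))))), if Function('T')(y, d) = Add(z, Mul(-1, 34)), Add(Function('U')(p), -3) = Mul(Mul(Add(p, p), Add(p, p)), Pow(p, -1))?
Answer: Rational(93099, 2) ≈ 46550.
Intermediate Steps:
z = Rational(-111, 2) (z = Mul(Rational(1, 2), -111) = Rational(-111, 2) ≈ -55.500)
Function('U')(p) = Add(3, Mul(4, p)) (Function('U')(p) = Add(3, Mul(Mul(Add(p, p), Add(p, p)), Pow(p, -1))) = Add(3, Mul(Mul(Mul(2, p), Mul(2, p)), Pow(p, -1))) = Add(3, Mul(Mul(4, Pow(p, 2)), Pow(p, -1))) = Add(3, Mul(4, p)))
Function('T')(y, d) = Rational(-179, 2) (Function('T')(y, d) = Add(Rational(-111, 2), Mul(-1, 34)) = Add(Rational(-111, 2), -34) = Rational(-179, 2))
Add(46639, Function('T')(-21, Function('U')(Add(2, Mul(3, -2))))) = Add(46639, Rational(-179, 2)) = Rational(93099, 2)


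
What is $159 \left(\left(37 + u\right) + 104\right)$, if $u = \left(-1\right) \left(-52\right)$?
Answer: $30687$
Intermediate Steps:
$u = 52$
$159 \left(\left(37 + u\right) + 104\right) = 159 \left(\left(37 + 52\right) + 104\right) = 159 \left(89 + 104\right) = 159 \cdot 193 = 30687$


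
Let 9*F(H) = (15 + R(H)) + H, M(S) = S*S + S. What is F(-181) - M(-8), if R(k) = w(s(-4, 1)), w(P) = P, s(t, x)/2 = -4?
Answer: -226/3 ≈ -75.333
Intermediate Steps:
M(S) = S + S² (M(S) = S² + S = S + S²)
s(t, x) = -8 (s(t, x) = 2*(-4) = -8)
R(k) = -8
F(H) = 7/9 + H/9 (F(H) = ((15 - 8) + H)/9 = (7 + H)/9 = 7/9 + H/9)
F(-181) - M(-8) = (7/9 + (⅑)*(-181)) - (-8)*(1 - 8) = (7/9 - 181/9) - (-8)*(-7) = -58/3 - 1*56 = -58/3 - 56 = -226/3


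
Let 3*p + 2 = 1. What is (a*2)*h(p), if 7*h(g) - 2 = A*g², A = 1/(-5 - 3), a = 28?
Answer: 143/9 ≈ 15.889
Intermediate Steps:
p = -⅓ (p = -⅔ + (⅓)*1 = -⅔ + ⅓ = -⅓ ≈ -0.33333)
A = -⅛ (A = 1/(-8) = -⅛ ≈ -0.12500)
h(g) = 2/7 - g²/56 (h(g) = 2/7 + (-g²/8)/7 = 2/7 - g²/56)
(a*2)*h(p) = (28*2)*(2/7 - (-⅓)²/56) = 56*(2/7 - 1/56*⅑) = 56*(2/7 - 1/504) = 56*(143/504) = 143/9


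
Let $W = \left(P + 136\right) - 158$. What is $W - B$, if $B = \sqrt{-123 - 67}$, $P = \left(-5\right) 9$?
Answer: $-67 - i \sqrt{190} \approx -67.0 - 13.784 i$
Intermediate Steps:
$P = -45$
$W = -67$ ($W = \left(-45 + 136\right) - 158 = 91 - 158 = -67$)
$B = i \sqrt{190}$ ($B = \sqrt{-190} = i \sqrt{190} \approx 13.784 i$)
$W - B = -67 - i \sqrt{190}$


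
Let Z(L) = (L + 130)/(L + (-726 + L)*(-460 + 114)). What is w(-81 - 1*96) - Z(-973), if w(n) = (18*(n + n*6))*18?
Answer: -78531720091/195627 ≈ -4.0144e+5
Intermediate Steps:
w(n) = 2268*n (w(n) = (18*(n + 6*n))*18 = (18*(7*n))*18 = (126*n)*18 = 2268*n)
Z(L) = (130 + L)/(251196 - 345*L) (Z(L) = (130 + L)/(L + (-726 + L)*(-346)) = (130 + L)/(L + (251196 - 346*L)) = (130 + L)/(251196 - 345*L))
w(-81 - 1*96) - Z(-973) = 2268*(-81 - 1*96) - (-130 - 1*(-973))/(3*(-83732 + 115*(-973))) = 2268*(-81 - 96) - (-130 + 973)/(3*(-83732 - 111895)) = 2268*(-177) - 843/(3*(-195627)) = -401436 - (-1)*843/(3*195627) = -401436 - 1*(-281/195627) = -401436 + 281/195627 = -78531720091/195627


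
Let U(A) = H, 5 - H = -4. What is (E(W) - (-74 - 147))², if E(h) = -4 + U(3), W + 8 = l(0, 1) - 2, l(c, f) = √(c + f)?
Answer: 51076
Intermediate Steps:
H = 9 (H = 5 - 1*(-4) = 5 + 4 = 9)
U(A) = 9
W = -9 (W = -8 + (√(0 + 1) - 2) = -8 + (√1 - 2) = -8 + (1 - 2) = -8 - 1 = -9)
E(h) = 5 (E(h) = -4 + 9 = 5)
(E(W) - (-74 - 147))² = (5 - (-74 - 147))² = (5 - 1*(-221))² = (5 + 221)² = 226² = 51076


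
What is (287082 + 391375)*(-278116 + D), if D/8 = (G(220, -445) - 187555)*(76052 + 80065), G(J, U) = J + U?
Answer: -159115453717337572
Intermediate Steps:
D = -234525202080 (D = 8*(((220 - 445) - 187555)*(76052 + 80065)) = 8*((-225 - 187555)*156117) = 8*(-187780*156117) = 8*(-29315650260) = -234525202080)
(287082 + 391375)*(-278116 + D) = (287082 + 391375)*(-278116 - 234525202080) = 678457*(-234525480196) = -159115453717337572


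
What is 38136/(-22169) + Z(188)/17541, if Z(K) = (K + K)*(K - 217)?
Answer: -130096336/55552347 ≈ -2.3419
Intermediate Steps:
Z(K) = 2*K*(-217 + K) (Z(K) = (2*K)*(-217 + K) = 2*K*(-217 + K))
38136/(-22169) + Z(188)/17541 = 38136/(-22169) + (2*188*(-217 + 188))/17541 = 38136*(-1/22169) + (2*188*(-29))*(1/17541) = -5448/3167 - 10904*1/17541 = -5448/3167 - 10904/17541 = -130096336/55552347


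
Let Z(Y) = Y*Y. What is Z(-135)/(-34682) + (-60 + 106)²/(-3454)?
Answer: -68168131/59895814 ≈ -1.1381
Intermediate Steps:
Z(Y) = Y²
Z(-135)/(-34682) + (-60 + 106)²/(-3454) = (-135)²/(-34682) + (-60 + 106)²/(-3454) = 18225*(-1/34682) + 46²*(-1/3454) = -18225/34682 + 2116*(-1/3454) = -18225/34682 - 1058/1727 = -68168131/59895814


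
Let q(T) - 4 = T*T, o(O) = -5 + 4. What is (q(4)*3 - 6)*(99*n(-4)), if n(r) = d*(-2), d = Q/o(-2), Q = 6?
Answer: 64152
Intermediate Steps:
o(O) = -1
d = -6 (d = 6/(-1) = 6*(-1) = -6)
q(T) = 4 + T² (q(T) = 4 + T*T = 4 + T²)
n(r) = 12 (n(r) = -6*(-2) = 12)
(q(4)*3 - 6)*(99*n(-4)) = ((4 + 4²)*3 - 6)*(99*12) = ((4 + 16)*3 - 6)*1188 = (20*3 - 6)*1188 = (60 - 6)*1188 = 54*1188 = 64152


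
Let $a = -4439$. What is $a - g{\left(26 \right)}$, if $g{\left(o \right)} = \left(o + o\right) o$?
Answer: $-5791$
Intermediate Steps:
$g{\left(o \right)} = 2 o^{2}$ ($g{\left(o \right)} = 2 o o = 2 o^{2}$)
$a - g{\left(26 \right)} = -4439 - 2 \cdot 26^{2} = -4439 - 2 \cdot 676 = -4439 - 1352 = -5791$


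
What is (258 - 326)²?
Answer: 4624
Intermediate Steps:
(258 - 326)² = (-68)² = 4624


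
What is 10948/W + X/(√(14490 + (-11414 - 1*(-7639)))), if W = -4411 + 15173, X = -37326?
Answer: 5474/5381 - 37326*√10715/10715 ≈ -359.57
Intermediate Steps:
W = 10762
10948/W + X/(√(14490 + (-11414 - 1*(-7639)))) = 10948/10762 - 37326/√(14490 + (-11414 - 1*(-7639))) = 10948*(1/10762) - 37326/√(14490 + (-11414 + 7639)) = 5474/5381 - 37326/√(14490 - 3775) = 5474/5381 - 37326*√10715/10715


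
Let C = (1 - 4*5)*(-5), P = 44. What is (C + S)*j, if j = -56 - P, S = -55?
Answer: -4000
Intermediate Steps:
C = 95 (C = (1 - 20)*(-5) = -19*(-5) = 95)
j = -100 (j = -56 - 1*44 = -56 - 44 = -100)
(C + S)*j = (95 - 55)*(-100) = 40*(-100) = -4000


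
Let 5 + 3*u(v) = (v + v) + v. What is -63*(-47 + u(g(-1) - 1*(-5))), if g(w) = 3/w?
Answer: 2940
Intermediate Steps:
u(v) = -5/3 + v (u(v) = -5/3 + ((v + v) + v)/3 = -5/3 + (2*v + v)/3 = -5/3 + (3*v)/3 = -5/3 + v)
-63*(-47 + u(g(-1) - 1*(-5))) = -63*(-47 + (-5/3 + (3/(-1) - 1*(-5)))) = -63*(-47 + (-5/3 + (3*(-1) + 5))) = -63*(-47 + (-5/3 + (-3 + 5))) = -63*(-47 + (-5/3 + 2)) = -63*(-47 + ⅓) = -63*(-140/3) = 2940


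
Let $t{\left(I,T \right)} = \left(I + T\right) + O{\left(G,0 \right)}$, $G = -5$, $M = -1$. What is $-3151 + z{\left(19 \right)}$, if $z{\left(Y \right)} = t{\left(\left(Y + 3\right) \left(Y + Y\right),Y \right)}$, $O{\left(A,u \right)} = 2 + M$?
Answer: $-2295$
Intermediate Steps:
$O{\left(A,u \right)} = 1$ ($O{\left(A,u \right)} = 2 - 1 = 1$)
$t{\left(I,T \right)} = 1 + I + T$ ($t{\left(I,T \right)} = \left(I + T\right) + 1 = 1 + I + T$)
$z{\left(Y \right)} = 1 + Y + 2 Y \left(3 + Y\right)$ ($z{\left(Y \right)} = 1 + \left(Y + 3\right) \left(Y + Y\right) + Y = 1 + \left(3 + Y\right) 2 Y + Y = 1 + 2 Y \left(3 + Y\right) + Y = 1 + Y + 2 Y \left(3 + Y\right)$)
$-3151 + z{\left(19 \right)} = -3151 + \left(1 + 19 + 2 \cdot 19 \left(3 + 19\right)\right) = -3151 + \left(1 + 19 + 2 \cdot 19 \cdot 22\right) = -3151 + \left(1 + 19 + 836\right) = -3151 + 856 = -2295$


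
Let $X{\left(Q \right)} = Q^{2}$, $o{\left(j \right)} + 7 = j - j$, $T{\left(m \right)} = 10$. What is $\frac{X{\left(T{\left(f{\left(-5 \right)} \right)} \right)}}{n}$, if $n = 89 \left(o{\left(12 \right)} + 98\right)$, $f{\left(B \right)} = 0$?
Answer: $\frac{100}{8099} \approx 0.012347$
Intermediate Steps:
$o{\left(j \right)} = -7$ ($o{\left(j \right)} = -7 + \left(j - j\right) = -7 + 0 = -7$)
$n = 8099$ ($n = 89 \left(-7 + 98\right) = 89 \cdot 91 = 8099$)
$\frac{X{\left(T{\left(f{\left(-5 \right)} \right)} \right)}}{n} = \frac{10^{2}}{8099} = 100 \cdot \frac{1}{8099} = \frac{100}{8099}$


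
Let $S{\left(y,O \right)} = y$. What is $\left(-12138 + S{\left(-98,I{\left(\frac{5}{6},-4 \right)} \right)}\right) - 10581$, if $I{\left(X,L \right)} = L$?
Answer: $-22817$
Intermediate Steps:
$\left(-12138 + S{\left(-98,I{\left(\frac{5}{6},-4 \right)} \right)}\right) - 10581 = \left(-12138 - 98\right) - 10581 = -12236 - 10581 = -22817$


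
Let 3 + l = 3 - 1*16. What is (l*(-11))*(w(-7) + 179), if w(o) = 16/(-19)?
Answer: 595760/19 ≈ 31356.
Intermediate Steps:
l = -16 (l = -3 + (3 - 1*16) = -3 + (3 - 16) = -3 - 13 = -16)
w(o) = -16/19 (w(o) = 16*(-1/19) = -16/19)
(l*(-11))*(w(-7) + 179) = (-16*(-11))*(-16/19 + 179) = 176*(3385/19) = 595760/19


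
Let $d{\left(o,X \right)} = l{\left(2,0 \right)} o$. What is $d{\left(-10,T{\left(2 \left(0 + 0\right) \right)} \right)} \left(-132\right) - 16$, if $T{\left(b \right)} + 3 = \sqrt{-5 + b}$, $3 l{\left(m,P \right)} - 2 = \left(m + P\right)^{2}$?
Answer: $2624$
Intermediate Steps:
$l{\left(m,P \right)} = \frac{2}{3} + \frac{\left(P + m\right)^{2}}{3}$ ($l{\left(m,P \right)} = \frac{2}{3} + \frac{\left(m + P\right)^{2}}{3} = \frac{2}{3} + \frac{\left(P + m\right)^{2}}{3}$)
$T{\left(b \right)} = -3 + \sqrt{-5 + b}$
$d{\left(o,X \right)} = 2 o$ ($d{\left(o,X \right)} = \left(\frac{2}{3} + \frac{\left(0 + 2\right)^{2}}{3}\right) o = \left(\frac{2}{3} + \frac{2^{2}}{3}\right) o = \left(\frac{2}{3} + \frac{1}{3} \cdot 4\right) o = \left(\frac{2}{3} + \frac{4}{3}\right) o = 2 o$)
$d{\left(-10,T{\left(2 \left(0 + 0\right) \right)} \right)} \left(-132\right) - 16 = 2 \left(-10\right) \left(-132\right) - 16 = \left(-20\right) \left(-132\right) - 16 = 2640 - 16 = 2624$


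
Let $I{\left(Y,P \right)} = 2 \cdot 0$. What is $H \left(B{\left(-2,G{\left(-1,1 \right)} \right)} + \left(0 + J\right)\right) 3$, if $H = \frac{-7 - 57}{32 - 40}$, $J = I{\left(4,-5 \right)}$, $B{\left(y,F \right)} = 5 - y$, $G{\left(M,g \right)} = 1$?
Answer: $168$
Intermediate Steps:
$I{\left(Y,P \right)} = 0$
$J = 0$
$H = 8$ ($H = - \frac{64}{-8} = \left(-64\right) \left(- \frac{1}{8}\right) = 8$)
$H \left(B{\left(-2,G{\left(-1,1 \right)} \right)} + \left(0 + J\right)\right) 3 = 8 \left(\left(5 - -2\right) + \left(0 + 0\right)\right) 3 = 8 \left(\left(5 + 2\right) + 0\right) 3 = 8 \left(7 + 0\right) 3 = 8 \cdot 7 \cdot 3 = 8 \cdot 21 = 168$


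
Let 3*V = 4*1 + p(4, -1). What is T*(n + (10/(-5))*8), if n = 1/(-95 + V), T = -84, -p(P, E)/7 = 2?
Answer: 396732/295 ≈ 1344.9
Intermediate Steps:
p(P, E) = -14 (p(P, E) = -7*2 = -14)
V = -10/3 (V = (4*1 - 14)/3 = (4 - 14)/3 = (1/3)*(-10) = -10/3 ≈ -3.3333)
n = -3/295 (n = 1/(-95 - 10/3) = 1/(-295/3) = -3/295 ≈ -0.010169)
T*(n + (10/(-5))*8) = -84*(-3/295 + (10/(-5))*8) = -84*(-3/295 + (10*(-1/5))*8) = -84*(-3/295 - 2*8) = -84*(-3/295 - 16) = -84*(-4723/295) = 396732/295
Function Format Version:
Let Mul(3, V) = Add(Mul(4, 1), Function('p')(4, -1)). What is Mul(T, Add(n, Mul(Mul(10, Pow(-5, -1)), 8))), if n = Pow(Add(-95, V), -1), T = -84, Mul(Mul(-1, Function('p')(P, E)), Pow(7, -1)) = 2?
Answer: Rational(396732, 295) ≈ 1344.9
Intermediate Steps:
Function('p')(P, E) = -14 (Function('p')(P, E) = Mul(-7, 2) = -14)
V = Rational(-10, 3) (V = Mul(Rational(1, 3), Add(Mul(4, 1), -14)) = Mul(Rational(1, 3), Add(4, -14)) = Mul(Rational(1, 3), -10) = Rational(-10, 3) ≈ -3.3333)
n = Rational(-3, 295) (n = Pow(Add(-95, Rational(-10, 3)), -1) = Pow(Rational(-295, 3), -1) = Rational(-3, 295) ≈ -0.010169)
Mul(T, Add(n, Mul(Mul(10, Pow(-5, -1)), 8))) = Mul(-84, Add(Rational(-3, 295), Mul(Mul(10, Pow(-5, -1)), 8))) = Mul(-84, Add(Rational(-3, 295), Mul(Mul(10, Rational(-1, 5)), 8))) = Mul(-84, Add(Rational(-3, 295), Mul(-2, 8))) = Mul(-84, Add(Rational(-3, 295), -16)) = Mul(-84, Rational(-4723, 295)) = Rational(396732, 295)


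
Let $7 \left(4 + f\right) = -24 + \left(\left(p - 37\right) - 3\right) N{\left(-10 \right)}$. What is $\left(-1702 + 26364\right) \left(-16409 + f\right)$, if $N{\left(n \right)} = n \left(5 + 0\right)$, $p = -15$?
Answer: $- \frac{2766213230}{7} \approx -3.9517 \cdot 10^{8}$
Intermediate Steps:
$N{\left(n \right)} = 5 n$ ($N{\left(n \right)} = n 5 = 5 n$)
$f = \frac{2698}{7}$ ($f = -4 + \frac{-24 + \left(\left(-15 - 37\right) - 3\right) 5 \left(-10\right)}{7} = -4 + \frac{-24 + \left(-52 - 3\right) \left(-50\right)}{7} = -4 + \frac{-24 - -2750}{7} = -4 + \frac{-24 + 2750}{7} = -4 + \frac{1}{7} \cdot 2726 = -4 + \frac{2726}{7} = \frac{2698}{7} \approx 385.43$)
$\left(-1702 + 26364\right) \left(-16409 + f\right) = \left(-1702 + 26364\right) \left(-16409 + \frac{2698}{7}\right) = 24662 \left(- \frac{112165}{7}\right) = - \frac{2766213230}{7}$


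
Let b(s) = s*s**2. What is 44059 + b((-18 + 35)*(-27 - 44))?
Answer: -1758372684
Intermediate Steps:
b(s) = s**3
44059 + b((-18 + 35)*(-27 - 44)) = 44059 + ((-18 + 35)*(-27 - 44))**3 = 44059 + (17*(-71))**3 = 44059 + (-1207)**3 = 44059 - 1758416743 = -1758372684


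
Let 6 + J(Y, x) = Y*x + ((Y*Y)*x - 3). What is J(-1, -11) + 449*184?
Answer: 82607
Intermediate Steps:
J(Y, x) = -9 + Y*x + x*Y² (J(Y, x) = -6 + (Y*x + ((Y*Y)*x - 3)) = -6 + (Y*x + (Y²*x - 3)) = -6 + (Y*x + (x*Y² - 3)) = -6 + (Y*x + (-3 + x*Y²)) = -6 + (-3 + Y*x + x*Y²) = -9 + Y*x + x*Y²)
J(-1, -11) + 449*184 = (-9 - 1*(-11) - 11*(-1)²) + 449*184 = (-9 + 11 - 11*1) + 82616 = (-9 + 11 - 11) + 82616 = -9 + 82616 = 82607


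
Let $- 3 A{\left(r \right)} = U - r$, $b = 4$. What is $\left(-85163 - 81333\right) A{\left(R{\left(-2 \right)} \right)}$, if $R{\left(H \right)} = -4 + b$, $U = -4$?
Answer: $- \frac{665984}{3} \approx -2.2199 \cdot 10^{5}$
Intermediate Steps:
$R{\left(H \right)} = 0$ ($R{\left(H \right)} = -4 + 4 = 0$)
$A{\left(r \right)} = \frac{4}{3} + \frac{r}{3}$ ($A{\left(r \right)} = - \frac{-4 - r}{3} = \frac{4}{3} + \frac{r}{3}$)
$\left(-85163 - 81333\right) A{\left(R{\left(-2 \right)} \right)} = \left(-85163 - 81333\right) \left(\frac{4}{3} + \frac{1}{3} \cdot 0\right) = - 166496 \left(\frac{4}{3} + 0\right) = \left(-166496\right) \frac{4}{3} = - \frac{665984}{3}$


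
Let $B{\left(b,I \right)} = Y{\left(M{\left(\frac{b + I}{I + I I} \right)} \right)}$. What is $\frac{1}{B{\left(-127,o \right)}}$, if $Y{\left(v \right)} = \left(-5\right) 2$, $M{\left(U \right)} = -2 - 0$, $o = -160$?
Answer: $- \frac{1}{10} \approx -0.1$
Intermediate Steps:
$M{\left(U \right)} = -2$ ($M{\left(U \right)} = -2 + 0 = -2$)
$Y{\left(v \right)} = -10$
$B{\left(b,I \right)} = -10$
$\frac{1}{B{\left(-127,o \right)}} = \frac{1}{-10} = - \frac{1}{10}$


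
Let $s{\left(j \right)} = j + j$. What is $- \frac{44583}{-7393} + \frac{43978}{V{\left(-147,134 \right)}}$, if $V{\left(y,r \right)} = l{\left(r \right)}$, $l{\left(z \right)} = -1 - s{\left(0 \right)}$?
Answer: $- \frac{325084771}{7393} \approx -43972.0$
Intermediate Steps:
$s{\left(j \right)} = 2 j$
$l{\left(z \right)} = -1$ ($l{\left(z \right)} = -1 - 2 \cdot 0 = -1 - 0 = -1 + 0 = -1$)
$V{\left(y,r \right)} = -1$
$- \frac{44583}{-7393} + \frac{43978}{V{\left(-147,134 \right)}} = - \frac{44583}{-7393} + \frac{43978}{-1} = \left(-44583\right) \left(- \frac{1}{7393}\right) + 43978 \left(-1\right) = \frac{44583}{7393} - 43978 = - \frac{325084771}{7393}$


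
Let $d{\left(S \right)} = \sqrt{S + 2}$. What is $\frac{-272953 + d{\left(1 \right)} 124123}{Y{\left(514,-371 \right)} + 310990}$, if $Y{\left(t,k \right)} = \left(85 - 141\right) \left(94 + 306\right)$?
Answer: $- \frac{272953}{288590} + \frac{124123 \sqrt{3}}{288590} \approx -0.20086$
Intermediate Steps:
$d{\left(S \right)} = \sqrt{2 + S}$
$Y{\left(t,k \right)} = -22400$ ($Y{\left(t,k \right)} = \left(-56\right) 400 = -22400$)
$\frac{-272953 + d{\left(1 \right)} 124123}{Y{\left(514,-371 \right)} + 310990} = \frac{-272953 + \sqrt{2 + 1} \cdot 124123}{-22400 + 310990} = \frac{-272953 + \sqrt{3} \cdot 124123}{288590} = \left(-272953 + 124123 \sqrt{3}\right) \frac{1}{288590} = - \frac{272953}{288590} + \frac{124123 \sqrt{3}}{288590}$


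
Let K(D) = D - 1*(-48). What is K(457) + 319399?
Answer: 319904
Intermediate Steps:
K(D) = 48 + D (K(D) = D + 48 = 48 + D)
K(457) + 319399 = (48 + 457) + 319399 = 505 + 319399 = 319904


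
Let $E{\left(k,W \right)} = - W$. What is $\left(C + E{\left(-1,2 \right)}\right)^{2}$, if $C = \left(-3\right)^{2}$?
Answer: $49$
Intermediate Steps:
$C = 9$
$\left(C + E{\left(-1,2 \right)}\right)^{2} = \left(9 - 2\right)^{2} = 7^{2} = 49$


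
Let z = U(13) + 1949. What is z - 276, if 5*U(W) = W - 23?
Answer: 1671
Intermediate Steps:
U(W) = -23/5 + W/5 (U(W) = (W - 23)/5 = (-23 + W)/5 = -23/5 + W/5)
z = 1947 (z = (-23/5 + (1/5)*13) + 1949 = (-23/5 + 13/5) + 1949 = -2 + 1949 = 1947)
z - 276 = 1947 - 276 = 1671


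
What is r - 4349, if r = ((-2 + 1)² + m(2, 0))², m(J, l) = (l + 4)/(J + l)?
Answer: -4340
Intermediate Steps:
m(J, l) = (4 + l)/(J + l)
r = 9 (r = ((-2 + 1)² + (4 + 0)/(2 + 0))² = ((-1)² + 4/2)² = (1 + (½)*4)² = (1 + 2)² = 3² = 9)
r - 4349 = 9 - 4349 = -4340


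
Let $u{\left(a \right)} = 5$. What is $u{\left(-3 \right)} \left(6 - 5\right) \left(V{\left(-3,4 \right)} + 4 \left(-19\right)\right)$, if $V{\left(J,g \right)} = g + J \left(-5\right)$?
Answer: $-285$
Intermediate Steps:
$V{\left(J,g \right)} = g - 5 J$
$u{\left(-3 \right)} \left(6 - 5\right) \left(V{\left(-3,4 \right)} + 4 \left(-19\right)\right) = 5 \left(6 - 5\right) \left(\left(4 - -15\right) + 4 \left(-19\right)\right) = 5 \cdot 1 \left(\left(4 + 15\right) - 76\right) = 5 \left(19 - 76\right) = 5 \left(-57\right) = -285$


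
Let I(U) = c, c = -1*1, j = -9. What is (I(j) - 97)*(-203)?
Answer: 19894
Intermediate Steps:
c = -1
I(U) = -1
(I(j) - 97)*(-203) = (-1 - 97)*(-203) = -98*(-203) = 19894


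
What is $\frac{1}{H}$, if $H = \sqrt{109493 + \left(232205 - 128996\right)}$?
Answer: $\frac{\sqrt{212702}}{212702} \approx 0.0021683$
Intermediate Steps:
$H = \sqrt{212702}$ ($H = \sqrt{109493 + 103209} = \sqrt{212702} \approx 461.2$)
$\frac{1}{H} = \frac{1}{\sqrt{212702}} = \frac{\sqrt{212702}}{212702}$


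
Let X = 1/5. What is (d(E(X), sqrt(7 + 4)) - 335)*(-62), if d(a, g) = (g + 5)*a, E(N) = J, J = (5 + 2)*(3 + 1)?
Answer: 12090 - 1736*sqrt(11) ≈ 6332.3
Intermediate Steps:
X = 1/5 ≈ 0.20000
J = 28 (J = 7*4 = 28)
E(N) = 28
d(a, g) = a*(5 + g) (d(a, g) = (5 + g)*a = a*(5 + g))
(d(E(X), sqrt(7 + 4)) - 335)*(-62) = (28*(5 + sqrt(7 + 4)) - 335)*(-62) = (28*(5 + sqrt(11)) - 335)*(-62) = ((140 + 28*sqrt(11)) - 335)*(-62) = (-195 + 28*sqrt(11))*(-62) = 12090 - 1736*sqrt(11)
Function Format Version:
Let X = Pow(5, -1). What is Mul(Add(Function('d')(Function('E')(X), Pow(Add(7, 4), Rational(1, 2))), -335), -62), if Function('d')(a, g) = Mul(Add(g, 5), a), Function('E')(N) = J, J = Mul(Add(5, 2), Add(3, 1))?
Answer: Add(12090, Mul(-1736, Pow(11, Rational(1, 2)))) ≈ 6332.3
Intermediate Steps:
X = Rational(1, 5) ≈ 0.20000
J = 28 (J = Mul(7, 4) = 28)
Function('E')(N) = 28
Function('d')(a, g) = Mul(a, Add(5, g)) (Function('d')(a, g) = Mul(Add(5, g), a) = Mul(a, Add(5, g)))
Mul(Add(Function('d')(Function('E')(X), Pow(Add(7, 4), Rational(1, 2))), -335), -62) = Mul(Add(Mul(28, Add(5, Pow(Add(7, 4), Rational(1, 2)))), -335), -62) = Mul(Add(Mul(28, Add(5, Pow(11, Rational(1, 2)))), -335), -62) = Mul(Add(Add(140, Mul(28, Pow(11, Rational(1, 2)))), -335), -62) = Mul(Add(-195, Mul(28, Pow(11, Rational(1, 2)))), -62) = Add(12090, Mul(-1736, Pow(11, Rational(1, 2))))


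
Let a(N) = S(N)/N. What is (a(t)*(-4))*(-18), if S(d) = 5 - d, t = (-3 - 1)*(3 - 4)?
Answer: 18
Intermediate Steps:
t = 4 (t = -4*(-1) = 4)
a(N) = (5 - N)/N
(a(t)*(-4))*(-18) = (((5 - 1*4)/4)*(-4))*(-18) = (((5 - 4)/4)*(-4))*(-18) = (((¼)*1)*(-4))*(-18) = ((¼)*(-4))*(-18) = -1*(-18) = 18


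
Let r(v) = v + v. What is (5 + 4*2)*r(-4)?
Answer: -104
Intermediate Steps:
r(v) = 2*v
(5 + 4*2)*r(-4) = (5 + 4*2)*(2*(-4)) = (5 + 8)*(-8) = 13*(-8) = -104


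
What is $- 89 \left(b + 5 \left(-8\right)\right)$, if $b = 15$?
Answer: $2225$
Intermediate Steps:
$- 89 \left(b + 5 \left(-8\right)\right) = - 89 \left(15 + 5 \left(-8\right)\right) = - 89 \left(15 - 40\right) = \left(-89\right) \left(-25\right) = 2225$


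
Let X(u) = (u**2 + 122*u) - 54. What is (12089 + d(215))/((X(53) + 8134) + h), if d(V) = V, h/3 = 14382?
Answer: 12304/60501 ≈ 0.20337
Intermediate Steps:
h = 43146 (h = 3*14382 = 43146)
X(u) = -54 + u**2 + 122*u
(12089 + d(215))/((X(53) + 8134) + h) = (12089 + 215)/(((-54 + 53**2 + 122*53) + 8134) + 43146) = 12304/(((-54 + 2809 + 6466) + 8134) + 43146) = 12304/((9221 + 8134) + 43146) = 12304/(17355 + 43146) = 12304/60501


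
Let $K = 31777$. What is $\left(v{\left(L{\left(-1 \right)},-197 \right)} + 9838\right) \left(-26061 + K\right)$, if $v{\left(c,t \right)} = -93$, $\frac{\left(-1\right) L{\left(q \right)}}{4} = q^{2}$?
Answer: $55702420$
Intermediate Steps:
$L{\left(q \right)} = - 4 q^{2}$
$\left(v{\left(L{\left(-1 \right)},-197 \right)} + 9838\right) \left(-26061 + K\right) = \left(-93 + 9838\right) \left(-26061 + 31777\right) = 9745 \cdot 5716 = 55702420$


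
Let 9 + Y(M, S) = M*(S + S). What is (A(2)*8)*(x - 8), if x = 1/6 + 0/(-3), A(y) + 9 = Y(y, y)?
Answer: 1880/3 ≈ 626.67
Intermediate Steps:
Y(M, S) = -9 + 2*M*S (Y(M, S) = -9 + M*(S + S) = -9 + M*(2*S) = -9 + 2*M*S)
A(y) = -18 + 2*y**2 (A(y) = -9 + (-9 + 2*y*y) = -9 + (-9 + 2*y**2) = -18 + 2*y**2)
x = 1/6 (x = 1*(1/6) + 0*(-1/3) = 1/6 + 0 = 1/6 ≈ 0.16667)
(A(2)*8)*(x - 8) = ((-18 + 2*2**2)*8)*(1/6 - 8) = ((-18 + 2*4)*8)*(-47/6) = ((-18 + 8)*8)*(-47/6) = -10*8*(-47/6) = -80*(-47/6) = 1880/3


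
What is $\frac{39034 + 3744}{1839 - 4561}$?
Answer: $- \frac{21389}{1361} \approx -15.716$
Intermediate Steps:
$\frac{39034 + 3744}{1839 - 4561} = \frac{42778}{-2722} = 42778 \left(- \frac{1}{2722}\right) = - \frac{21389}{1361}$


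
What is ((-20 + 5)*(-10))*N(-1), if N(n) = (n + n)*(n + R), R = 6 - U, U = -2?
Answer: -2100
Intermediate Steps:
R = 8 (R = 6 - 1*(-2) = 6 + 2 = 8)
N(n) = 2*n*(8 + n) (N(n) = (n + n)*(n + 8) = (2*n)*(8 + n) = 2*n*(8 + n))
((-20 + 5)*(-10))*N(-1) = ((-20 + 5)*(-10))*(2*(-1)*(8 - 1)) = (-15*(-10))*(2*(-1)*7) = 150*(-14) = -2100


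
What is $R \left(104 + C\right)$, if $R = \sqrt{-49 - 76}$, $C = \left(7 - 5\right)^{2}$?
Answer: $540 i \sqrt{5} \approx 1207.5 i$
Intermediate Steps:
$C = 4$ ($C = 2^{2} = 4$)
$R = 5 i \sqrt{5}$ ($R = \sqrt{-125} = 5 i \sqrt{5} \approx 11.18 i$)
$R \left(104 + C\right) = 5 i \sqrt{5} \left(104 + 4\right) = 5 i \sqrt{5} \cdot 108 = 540 i \sqrt{5}$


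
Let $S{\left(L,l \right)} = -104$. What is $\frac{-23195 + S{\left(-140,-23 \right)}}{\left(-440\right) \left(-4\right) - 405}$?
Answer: $- \frac{23299}{1355} \approx -17.195$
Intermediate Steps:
$\frac{-23195 + S{\left(-140,-23 \right)}}{\left(-440\right) \left(-4\right) - 405} = \frac{-23195 - 104}{\left(-440\right) \left(-4\right) - 405} = - \frac{23299}{1760 - 405} = - \frac{23299}{1355}$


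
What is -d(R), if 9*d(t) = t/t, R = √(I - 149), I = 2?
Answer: -⅑ ≈ -0.11111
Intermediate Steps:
R = 7*I*√3 (R = √(2 - 149) = √(-147) = 7*I*√3 ≈ 12.124*I)
d(t) = ⅑ (d(t) = (t/t)/9 = (⅑)*1 = ⅑)
-d(R) = -1*⅑ = -⅑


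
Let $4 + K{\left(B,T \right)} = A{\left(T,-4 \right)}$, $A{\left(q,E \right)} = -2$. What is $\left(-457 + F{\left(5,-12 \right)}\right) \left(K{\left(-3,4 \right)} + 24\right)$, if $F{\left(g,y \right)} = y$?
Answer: $-8442$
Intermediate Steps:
$K{\left(B,T \right)} = -6$ ($K{\left(B,T \right)} = -4 - 2 = -6$)
$\left(-457 + F{\left(5,-12 \right)}\right) \left(K{\left(-3,4 \right)} + 24\right) = \left(-457 - 12\right) \left(-6 + 24\right) = \left(-469\right) 18 = -8442$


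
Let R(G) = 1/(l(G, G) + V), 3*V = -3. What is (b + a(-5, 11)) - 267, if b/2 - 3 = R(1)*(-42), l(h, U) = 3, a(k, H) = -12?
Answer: -315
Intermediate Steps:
V = -1 (V = (⅓)*(-3) = -1)
R(G) = ½ (R(G) = 1/(3 - 1) = 1/2 = ½)
b = -36 (b = 6 + 2*((½)*(-42)) = 6 + 2*(-21) = 6 - 42 = -36)
(b + a(-5, 11)) - 267 = (-36 - 12) - 267 = -48 - 267 = -315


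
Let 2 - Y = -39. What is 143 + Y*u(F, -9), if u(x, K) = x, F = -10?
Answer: -267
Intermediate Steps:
Y = 41 (Y = 2 - 1*(-39) = 2 + 39 = 41)
143 + Y*u(F, -9) = 143 + 41*(-10) = 143 - 410 = -267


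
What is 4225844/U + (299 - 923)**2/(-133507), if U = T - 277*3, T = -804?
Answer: -564816384668/218283945 ≈ -2587.5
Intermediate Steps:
U = -1635 (U = -804 - 277*3 = -804 - 831 = -1635)
4225844/U + (299 - 923)**2/(-133507) = 4225844/(-1635) + (299 - 923)**2/(-133507) = 4225844*(-1/1635) + (-624)**2*(-1/133507) = -4225844/1635 + 389376*(-1/133507) = -4225844/1635 - 389376/133507 = -564816384668/218283945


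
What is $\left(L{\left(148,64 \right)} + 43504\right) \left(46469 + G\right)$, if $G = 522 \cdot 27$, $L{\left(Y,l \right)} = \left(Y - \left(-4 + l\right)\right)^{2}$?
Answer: $3103732624$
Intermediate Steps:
$L{\left(Y,l \right)} = \left(4 + Y - l\right)^{2}$
$G = 14094$
$\left(L{\left(148,64 \right)} + 43504\right) \left(46469 + G\right) = \left(\left(4 + 148 - 64\right)^{2} + 43504\right) \left(46469 + 14094\right) = \left(\left(4 + 148 - 64\right)^{2} + 43504\right) 60563 = \left(88^{2} + 43504\right) 60563 = \left(7744 + 43504\right) 60563 = 51248 \cdot 60563 = 3103732624$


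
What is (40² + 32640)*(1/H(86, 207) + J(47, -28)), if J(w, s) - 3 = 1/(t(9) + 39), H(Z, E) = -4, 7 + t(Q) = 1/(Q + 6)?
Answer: 45804560/481 ≈ 95228.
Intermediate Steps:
t(Q) = -7 + 1/(6 + Q) (t(Q) = -7 + 1/(Q + 6) = -7 + 1/(6 + Q))
J(w, s) = 1458/481 (J(w, s) = 3 + 1/((-41 - 7*9)/(6 + 9) + 39) = 3 + 1/((-41 - 63)/15 + 39) = 3 + 1/((1/15)*(-104) + 39) = 3 + 1/(-104/15 + 39) = 3 + 1/(481/15) = 3 + 15/481 = 1458/481)
(40² + 32640)*(1/H(86, 207) + J(47, -28)) = (40² + 32640)*(1/(-4) + 1458/481) = (1600 + 32640)*(-¼ + 1458/481) = 34240*(5351/1924) = 45804560/481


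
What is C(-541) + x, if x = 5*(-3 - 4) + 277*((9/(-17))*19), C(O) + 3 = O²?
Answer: 4927564/17 ≈ 2.8986e+5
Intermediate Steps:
C(O) = -3 + O²
x = -47962/17 (x = 5*(-7) + 277*((9*(-1/17))*19) = -35 + 277*(-9/17*19) = -35 + 277*(-171/17) = -35 - 47367/17 = -47962/17 ≈ -2821.3)
C(-541) + x = (-3 + (-541)²) - 47962/17 = (-3 + 292681) - 47962/17 = 292678 - 47962/17 = 4927564/17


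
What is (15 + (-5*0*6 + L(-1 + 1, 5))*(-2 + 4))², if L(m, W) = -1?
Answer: 169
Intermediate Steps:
(15 + (-5*0*6 + L(-1 + 1, 5))*(-2 + 4))² = (15 + (-5*0*6 - 1)*(-2 + 4))² = (15 + (0*6 - 1)*2)² = (15 + (0 - 1)*2)² = (15 - 1*2)² = (15 - 2)² = 13² = 169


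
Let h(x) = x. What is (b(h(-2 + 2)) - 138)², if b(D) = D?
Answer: 19044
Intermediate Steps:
(b(h(-2 + 2)) - 138)² = ((-2 + 2) - 138)² = (0 - 138)² = (-138)² = 19044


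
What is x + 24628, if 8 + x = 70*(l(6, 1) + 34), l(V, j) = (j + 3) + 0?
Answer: 27280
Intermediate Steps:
l(V, j) = 3 + j (l(V, j) = (3 + j) + 0 = 3 + j)
x = 2652 (x = -8 + 70*((3 + 1) + 34) = -8 + 70*(4 + 34) = -8 + 70*38 = -8 + 2660 = 2652)
x + 24628 = 2652 + 24628 = 27280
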